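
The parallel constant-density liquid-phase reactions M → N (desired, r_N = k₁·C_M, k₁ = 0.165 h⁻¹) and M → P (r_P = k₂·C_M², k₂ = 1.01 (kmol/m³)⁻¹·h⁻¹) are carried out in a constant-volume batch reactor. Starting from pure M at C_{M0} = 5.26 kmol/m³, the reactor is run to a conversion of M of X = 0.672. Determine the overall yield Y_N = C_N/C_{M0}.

0.0328

C_M = C_{M0}(1−X) = 1.725 kmol/m³.
Along a PFR/batch, dC_N/dC_M = −r_N/(r_N+r_P) = −k₁/(k₁+k₂·C_M).
Integrating from C_{M0} to C_M: C_N = (0.165/1.01)·ln[(0.165+1.01·5.26)/(0.165+1.01·1.73)] = 0.1634·ln(5.478/1.908) = 0.1723 kmol/m³.
Y_N = C_N/C_{M0} = 0.1723/5.26 = 0.0328.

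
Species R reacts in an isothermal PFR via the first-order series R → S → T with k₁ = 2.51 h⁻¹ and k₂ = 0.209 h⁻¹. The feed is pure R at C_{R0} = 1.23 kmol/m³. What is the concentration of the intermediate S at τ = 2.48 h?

0.796 kmol/m³

For first-order series with pure R initially, C_S(τ) = k₁C_{R0}/(k₂−k₁)·(e^(−k₁τ) − e^(−k₂τ)).
e^(−k₁τ) = e^(−2.51×2.48) = e^(−6.225) = 0.001980; e^(−k₂τ) = e^(−0.5183) = 0.5955.
C_S = 2.51×1.23/(0.209−2.51) × (0.001980−0.5955) = (-1.342)×(-0.5935) = 0.7964 kmol/m³.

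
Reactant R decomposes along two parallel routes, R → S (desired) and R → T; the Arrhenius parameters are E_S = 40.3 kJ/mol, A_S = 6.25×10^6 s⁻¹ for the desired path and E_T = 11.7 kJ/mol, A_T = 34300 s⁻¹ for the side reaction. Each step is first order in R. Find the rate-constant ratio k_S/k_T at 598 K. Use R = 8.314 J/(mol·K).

Since both paths have the same order in R, the concentration cancels and S_{S/T} = k_S/k_T = (A_S/A_T)·exp[(E_T−E_S)/(RT)].
(E_T−E_S)/(RT) = (11.7−40.3)×10³/(8.314×598) = -28600/4972 = -5.752.
k_S/k_T = (6.25×10^6/34300)·exp(-5.752) = 182.2 × 0.003175 = 0.579.

0.579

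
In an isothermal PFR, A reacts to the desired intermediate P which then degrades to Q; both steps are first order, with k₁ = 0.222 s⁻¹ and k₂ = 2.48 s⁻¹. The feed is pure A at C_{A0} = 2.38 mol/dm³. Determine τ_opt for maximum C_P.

1.07 s

Setting dC_P/dτ = 0 gives τ_opt = ln(k₂/k₁)/(k₂−k₁).
= ln(2.48/0.222)/(2.48−0.222) = ln(11.17)/2.258 = 2.413/2.258 = 1.07 s.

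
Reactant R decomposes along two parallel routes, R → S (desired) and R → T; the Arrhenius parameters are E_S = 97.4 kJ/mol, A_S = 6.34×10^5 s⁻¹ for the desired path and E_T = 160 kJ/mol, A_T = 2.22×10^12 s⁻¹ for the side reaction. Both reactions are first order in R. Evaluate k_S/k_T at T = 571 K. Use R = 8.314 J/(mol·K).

0.152

k_S/k_T = (A_S/A_T)·exp[−(E_S−E_T)/(RT)] = (A_S/A_T)·exp[(E_T−E_S)/(RT)].
(E_T−E_S)/(RT) = (160−97.4)×10³/(8.314×571) = 62600/4747 = 13.19.
k_S/k_T = (6.34×10^5/2.22×10^12)·exp(13.19) = 2.856×10^-7 × 5.331×10^5 = 0.152.
Since E_S < E_T, lowering the temperature improves selectivity toward S.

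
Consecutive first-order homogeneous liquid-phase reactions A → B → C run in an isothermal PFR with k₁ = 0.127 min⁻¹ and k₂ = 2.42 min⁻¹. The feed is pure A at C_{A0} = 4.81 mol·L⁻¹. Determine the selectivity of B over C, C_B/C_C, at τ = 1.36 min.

0.390

For first-order series with pure A initially, C_B(τ) = k₁C_{A0}/(k₂−k₁)·(e^(−k₁τ) − e^(−k₂τ)).
e^(−k₁τ) = e^(−0.127×1.36) = e^(−0.1727) = 0.8414; e^(−k₂τ) = e^(−3.291) = 0.03721.
C_B = 0.127×4.81/(2.42−0.127) × (0.8414−0.03721) = 0.2664×0.8042 = 0.2142 mol·L⁻¹.
C_A = C_{A0}e^(−k₁τ) = 4.047 mol·L⁻¹, so C_C = C_{A0}−C_A−C_B = 0.5488 mol·L⁻¹; C_B/C_C = 0.390.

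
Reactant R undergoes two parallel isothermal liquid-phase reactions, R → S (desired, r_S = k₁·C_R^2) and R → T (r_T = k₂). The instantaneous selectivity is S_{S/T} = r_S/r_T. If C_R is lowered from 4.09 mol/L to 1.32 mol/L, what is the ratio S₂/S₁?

S_{S/T} = (k₁/k₂)·C_R^2, so S₂/S₁ = (C_{R,2}/C_{R,1})^2.
= (1.32/4.09)^2 = (0.3227)^2 = 0.104.

0.104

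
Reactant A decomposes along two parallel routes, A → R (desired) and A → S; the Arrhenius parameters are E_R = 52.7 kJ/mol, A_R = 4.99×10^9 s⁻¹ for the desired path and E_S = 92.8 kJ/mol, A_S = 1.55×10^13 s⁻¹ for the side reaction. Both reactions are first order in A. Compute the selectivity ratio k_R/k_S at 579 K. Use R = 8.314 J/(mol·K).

With equal orders, S_{R/S} = k_R/k_S = (A_R/A_S)·exp[(E_S−E_R)/(RT)].
(E_S−E_R)/(RT) = (92.8−52.7)×10³/(8.314×579) = 40100/4814 = 8.330.
k_R/k_S = (4.99×10^9/1.55×10^13)·exp(8.330) = 3.219×10^-4 × 4147 = 1.34.

1.34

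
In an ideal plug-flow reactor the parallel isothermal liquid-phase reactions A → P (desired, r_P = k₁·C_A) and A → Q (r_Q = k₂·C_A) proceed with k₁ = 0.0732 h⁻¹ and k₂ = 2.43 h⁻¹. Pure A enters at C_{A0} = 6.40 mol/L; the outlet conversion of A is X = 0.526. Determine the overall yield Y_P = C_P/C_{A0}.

0.0154

C_A = C_{A0}(1−X) = 3.034 mol/L.
Both paths are first order in A, so the instantaneous fraction to P is constant: dC_P/d(−C_A) = k₁/(k₁+k₂) = 0.02924.
C_P = 0.02924·(C_{A0}−C_A) = 0.02924×3.366 = 0.0984 mol/L.
Y_P = C_P/C_{A0} = 0.09844/6.40 = 0.0154.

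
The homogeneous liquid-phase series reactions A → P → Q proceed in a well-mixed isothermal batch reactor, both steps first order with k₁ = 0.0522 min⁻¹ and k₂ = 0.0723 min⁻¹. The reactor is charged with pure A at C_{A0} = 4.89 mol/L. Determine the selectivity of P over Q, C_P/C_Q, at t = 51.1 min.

0.142

Solving the coupled first-order balances gives C_P(t) = [k₁/(k₂−k₁)]·C_{A0}·(e^(−k₁t) − e^(−k₂t)).
e^(−k₁t) = e^(−0.0522×51.1) = e^(−2.667) = 0.06943; e^(−k₂t) = e^(−3.695) = 0.02486.
C_P = 0.0522×4.89/(0.0723−0.0522) × (0.06943−0.02486) = 12.70×0.04457 = 0.5660 mol/L.
C_A = C_{A0}e^(−k₁t) = 0.3395 mol/L, so C_Q = C_{A0}−C_A−C_P = 3.984 mol/L; C_P/C_Q = 0.142.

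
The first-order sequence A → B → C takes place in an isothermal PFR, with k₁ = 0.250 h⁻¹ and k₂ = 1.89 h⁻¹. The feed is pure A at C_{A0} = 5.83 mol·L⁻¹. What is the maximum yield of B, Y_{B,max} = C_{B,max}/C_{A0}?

0.0972

For a first-order series the maximum intermediate yield is C_{B,max}/C_{A0} = (k₁/k₂)^[k₂/(k₂−k₁)].
= (0.250/1.89)^(1.89/(1.89−0.250)) = (0.1323)^(1.152) = 0.09718.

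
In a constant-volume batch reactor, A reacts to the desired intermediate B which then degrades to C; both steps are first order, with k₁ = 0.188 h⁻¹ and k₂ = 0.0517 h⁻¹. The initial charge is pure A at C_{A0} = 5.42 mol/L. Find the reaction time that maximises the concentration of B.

Setting dC_B/dt = 0 gives t_opt = ln(k₂/k₁)/(k₂−k₁).
= ln(0.0517/0.188)/(0.0517−0.188) = ln(0.2750)/-0.1363 = -1.291/-0.1363 = 9.47 h.

9.47 h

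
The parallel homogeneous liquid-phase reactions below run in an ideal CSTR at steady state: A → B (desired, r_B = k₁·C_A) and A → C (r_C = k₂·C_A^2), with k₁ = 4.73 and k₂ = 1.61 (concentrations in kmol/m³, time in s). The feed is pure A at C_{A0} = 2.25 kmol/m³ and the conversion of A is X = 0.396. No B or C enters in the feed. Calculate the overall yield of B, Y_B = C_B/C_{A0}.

0.271

Exit C_A = C_{A0}(1−X) = 2.25×0.604 = 1.359 kmol/m³.
A CSTR operates uniformly at the exit composition, giving r_B = 6.428 and r_C = 2.973 (each k·C_A^n at C_A = 1.359).
Fraction of consumed A going to B: r_B/(r_B+r_C) = 0.6837.
C_B = 0.6837·C_{A0}·X = 0.6837×2.25×0.396 = 0.609 kmol/m³; Y_B = C_B/C_{A0} = 0.271.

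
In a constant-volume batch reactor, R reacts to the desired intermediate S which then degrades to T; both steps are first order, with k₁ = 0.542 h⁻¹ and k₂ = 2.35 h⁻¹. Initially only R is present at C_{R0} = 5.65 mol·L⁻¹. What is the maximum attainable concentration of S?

For a first-order series the maximum intermediate yield is C_{S,max}/C_{R0} = (k₁/k₂)^[k₂/(k₂−k₁)].
= (0.542/2.35)^(2.35/(2.35−0.542)) = (0.2306)^(1.300) = 0.1486.
C_{S,max} = 0.1486×5.65 = 0.839 mol·L⁻¹.

0.839 mol·L⁻¹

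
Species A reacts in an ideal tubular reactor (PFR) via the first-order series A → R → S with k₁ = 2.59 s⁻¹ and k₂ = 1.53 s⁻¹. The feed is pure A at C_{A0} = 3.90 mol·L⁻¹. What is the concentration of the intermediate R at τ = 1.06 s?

For first-order series with pure A initially, C_R(τ) = k₁C_{A0}/(k₂−k₁)·(e^(−k₁τ) − e^(−k₂τ)).
e^(−k₁τ) = e^(−2.59×1.06) = e^(−2.745) = 0.06422; e^(−k₂τ) = e^(−1.622) = 0.1975.
C_R = 2.59×3.90/(1.53−2.59) × (0.06422−0.1975) = (-9.529)×(-0.1333) = 1.270 mol·L⁻¹.

1.27 mol·L⁻¹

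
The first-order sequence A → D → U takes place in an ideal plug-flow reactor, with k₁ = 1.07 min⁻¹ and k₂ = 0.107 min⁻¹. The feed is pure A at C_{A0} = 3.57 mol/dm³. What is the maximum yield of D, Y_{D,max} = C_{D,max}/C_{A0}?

At the optimum, C_{D,max}/C_{A0} = (k₁/k₂)^[k₂/(k₂−k₁)].
= (1.07/0.107)^(0.107/(0.107−1.07)) = (10.00)^(-0.1111) = 0.7743.

0.774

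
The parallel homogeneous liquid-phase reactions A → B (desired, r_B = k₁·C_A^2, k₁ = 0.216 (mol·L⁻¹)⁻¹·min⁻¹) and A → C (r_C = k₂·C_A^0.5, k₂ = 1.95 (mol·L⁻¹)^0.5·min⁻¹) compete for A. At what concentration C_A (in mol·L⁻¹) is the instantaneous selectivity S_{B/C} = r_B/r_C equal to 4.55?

S_{B/C} = (k₁/k₂)·C_A^1.5 ⇒ C_A = (S·k₂/k₁)^(1/1.5).
= (4.55×1.95/0.216)^(0.6667) = (41.08)^(0.6667) = 11.9 mol·L⁻¹.

11.9 mol·L⁻¹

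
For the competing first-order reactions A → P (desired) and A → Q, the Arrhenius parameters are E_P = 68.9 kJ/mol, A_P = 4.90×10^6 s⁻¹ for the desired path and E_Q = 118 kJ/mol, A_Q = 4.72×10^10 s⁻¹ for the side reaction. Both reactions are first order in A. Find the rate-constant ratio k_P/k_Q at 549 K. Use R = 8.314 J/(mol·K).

4.88

k_P/k_Q = (A_P/A_Q)·exp[−(E_P−E_Q)/(RT)] = (A_P/A_Q)·exp[(E_Q−E_P)/(RT)].
(E_Q−E_P)/(RT) = (118−68.9)×10³/(8.314×549) = 49100/4564 = 10.76.
k_P/k_Q = (4.90×10^6/4.72×10^10)·exp(10.76) = 1.038×10^-4 × 46967 = 4.88.
Since E_P < E_Q, lowering the temperature improves selectivity toward P.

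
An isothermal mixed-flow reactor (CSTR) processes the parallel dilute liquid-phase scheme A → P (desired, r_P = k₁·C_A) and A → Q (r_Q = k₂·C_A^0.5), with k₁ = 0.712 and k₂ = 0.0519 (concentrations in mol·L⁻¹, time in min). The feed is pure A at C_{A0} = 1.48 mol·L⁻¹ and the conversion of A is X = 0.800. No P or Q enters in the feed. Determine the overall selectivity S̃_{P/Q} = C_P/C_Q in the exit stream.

Exit C_A = C_{A0}(1−X) = 1.48×0.200 = 0.2960 mol·L⁻¹.
A CSTR operates uniformly at the exit composition, giving r_P = 0.2108 and r_Q = 0.02824 (each k·C_A^n at C_A = 0.2960).
Overall selectivity = C_P/C_Q = r_Pτ/(r_Qτ) = r_P/r_Q = 7.46.

7.46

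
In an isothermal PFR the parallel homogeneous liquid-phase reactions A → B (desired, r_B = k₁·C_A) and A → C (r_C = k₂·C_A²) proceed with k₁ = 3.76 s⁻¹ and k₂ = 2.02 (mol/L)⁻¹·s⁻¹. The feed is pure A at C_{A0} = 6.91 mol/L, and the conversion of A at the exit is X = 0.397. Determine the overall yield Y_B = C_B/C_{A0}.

C_A = C_{A0}(1−X) = 4.167 mol/L.
Along a PFR/batch, dC_B/dC_A = −r_B/(r_B+r_C) = −k₁/(k₁+k₂·C_A).
Integrating from C_{A0} to C_A: C_B = (3.76/2.02)·ln[(3.76+2.02·6.91)/(3.76+2.02·4.17)] = 1.861·ln(17.72/12.18) = 0.6981 mol/L.
Y_B = C_B/C_{A0} = 0.6981/6.91 = 0.101.

0.101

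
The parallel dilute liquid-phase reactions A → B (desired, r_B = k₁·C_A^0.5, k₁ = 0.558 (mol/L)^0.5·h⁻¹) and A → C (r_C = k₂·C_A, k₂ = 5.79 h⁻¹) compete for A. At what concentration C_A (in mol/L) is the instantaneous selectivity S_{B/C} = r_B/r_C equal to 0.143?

0.454 mol/L

S_{B/C} = (k₁/k₂)·C_A^-0.5 ⇒ C_A = (S·k₂/k₁)^(-2).
= (0.143×5.79/0.558)^(-2) = (1.484)^(-2) = 0.454 mol/L.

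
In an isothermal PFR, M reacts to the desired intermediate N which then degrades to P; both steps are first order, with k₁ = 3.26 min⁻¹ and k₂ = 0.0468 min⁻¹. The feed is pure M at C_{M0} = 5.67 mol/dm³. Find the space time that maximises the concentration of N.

The intermediate peaks when r₁ = r₂, i.e. k₁e^(−k₁τ) = k₂e^(−k₂τ), giving τ_opt = ln(k₂/k₁)/(k₂−k₁).
= ln(0.0468/3.26)/(0.0468−3.26) = ln(0.01436)/-3.213 = -4.244/-3.213 = 1.32 min.

1.32 min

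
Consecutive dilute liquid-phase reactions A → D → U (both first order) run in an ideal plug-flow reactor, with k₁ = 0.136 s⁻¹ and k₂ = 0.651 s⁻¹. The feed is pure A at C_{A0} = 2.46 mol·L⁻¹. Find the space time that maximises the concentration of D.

The intermediate peaks when r₁ = r₂, i.e. k₁e^(−k₁τ) = k₂e^(−k₂τ), giving τ_opt = ln(k₂/k₁)/(k₂−k₁).
= ln(0.651/0.136)/(0.651−0.136) = ln(4.787)/0.5150 = 1.566/0.5150 = 3.04 s.

3.04 s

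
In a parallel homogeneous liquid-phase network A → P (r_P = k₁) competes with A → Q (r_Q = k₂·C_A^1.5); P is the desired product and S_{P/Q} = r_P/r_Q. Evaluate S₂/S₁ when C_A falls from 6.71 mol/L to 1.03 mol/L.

16.6

S_{P/Q} = (k₁/k₂)·C_A^-1.5, so S₂/S₁ = (C_{A,2}/C_{A,1})^-1.5.
= (1.03/6.71)^(-1.5) = (0.1535)^(-1.5) = 16.6.
Selectivity toward P rises as C_A falls — low-concentration operation is favoured.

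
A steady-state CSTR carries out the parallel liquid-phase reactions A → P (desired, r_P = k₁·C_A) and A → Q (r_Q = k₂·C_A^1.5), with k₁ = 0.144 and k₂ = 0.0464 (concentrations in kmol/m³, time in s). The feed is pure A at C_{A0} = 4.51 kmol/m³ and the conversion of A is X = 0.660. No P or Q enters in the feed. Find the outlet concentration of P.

2.13 kmol/m³

Exit C_A = C_{A0}(1−X) = 4.51×0.340 = 1.533 kmol/m³.
Rates in a CSTR are evaluated at the outlet concentration: r_P = 0.144×1.533 = 0.2208, r_Q = 0.0464×1.533^1.5 = 0.08811.
Fraction of consumed A going to P: r_P/(r_P+r_Q) = 0.7148.
C_P = 0.7148·C_{A0}·X = 0.7148×4.51×0.660 = 2.13 kmol/m³.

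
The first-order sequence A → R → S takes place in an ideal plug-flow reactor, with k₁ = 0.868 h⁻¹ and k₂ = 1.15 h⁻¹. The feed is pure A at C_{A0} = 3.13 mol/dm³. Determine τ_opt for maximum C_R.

The intermediate peaks when r₁ = r₂, i.e. k₁e^(−k₁τ) = k₂e^(−k₂τ), giving τ_opt = ln(k₂/k₁)/(k₂−k₁).
= ln(1.15/0.868)/(1.15−0.868) = ln(1.325)/0.2820 = 0.2813/0.2820 = 0.998 h.

0.998 h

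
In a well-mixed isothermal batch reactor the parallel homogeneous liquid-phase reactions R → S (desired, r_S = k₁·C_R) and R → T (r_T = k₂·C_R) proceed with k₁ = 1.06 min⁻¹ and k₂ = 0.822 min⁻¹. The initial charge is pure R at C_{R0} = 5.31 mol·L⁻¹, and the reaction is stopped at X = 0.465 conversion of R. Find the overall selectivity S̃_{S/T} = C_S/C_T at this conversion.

1.29

C_R = C_{R0}(1−X) = 2.841 mol·L⁻¹.
Both paths are first order in R, so the instantaneous fraction to S is constant: dC_S/d(−C_R) = k₁/(k₁+k₂) = 0.5632.
C_S = 0.5632·(C_{R0}−C_R) = 0.5632×2.469 = 1.39 mol·L⁻¹.
C_T = (C_{R0}−C_R)−C_S = 1.078 mol·L⁻¹; S̃_{S/T} = 1.391/1.078 = 1.29.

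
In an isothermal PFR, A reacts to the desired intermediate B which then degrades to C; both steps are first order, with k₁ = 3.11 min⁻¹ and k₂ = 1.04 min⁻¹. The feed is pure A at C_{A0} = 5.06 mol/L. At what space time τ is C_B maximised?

Setting dC_B/dτ = 0 gives τ_opt = ln(k₂/k₁)/(k₂−k₁).
= ln(1.04/3.11)/(1.04−3.11) = ln(0.3344)/-2.070 = -1.095/-2.070 = 0.529 min.

0.529 min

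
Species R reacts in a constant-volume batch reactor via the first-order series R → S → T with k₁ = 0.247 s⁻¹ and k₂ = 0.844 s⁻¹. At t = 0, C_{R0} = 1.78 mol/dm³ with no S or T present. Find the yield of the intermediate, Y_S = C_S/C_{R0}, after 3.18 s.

0.160

For first-order series with pure R initially, C_S(t) = k₁C_{R0}/(k₂−k₁)·(e^(−k₁t) − e^(−k₂t)).
e^(−k₁t) = e^(−0.247×3.18) = e^(−0.7855) = 0.4559; e^(−k₂t) = e^(−2.684) = 0.06829.
C_S = 0.247×1.78/(0.844−0.247) × (0.4559−0.06829) = 0.7364×0.3876 = 0.2855 mol/dm³.
Y_S = C_S/C_{R0} = 0.2855/1.78 = 0.160.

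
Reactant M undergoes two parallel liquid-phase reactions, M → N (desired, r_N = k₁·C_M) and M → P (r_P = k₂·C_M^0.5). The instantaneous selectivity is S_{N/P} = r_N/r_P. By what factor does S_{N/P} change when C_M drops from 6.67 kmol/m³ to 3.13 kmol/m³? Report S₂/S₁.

S_{N/P} = (k₁/k₂)·C_M^0.5, so S₂/S₁ = (C_{M,2}/C_{M,1})^0.5.
= (3.13/6.67)^0.5 = (0.4693)^0.5 = 0.685.

0.685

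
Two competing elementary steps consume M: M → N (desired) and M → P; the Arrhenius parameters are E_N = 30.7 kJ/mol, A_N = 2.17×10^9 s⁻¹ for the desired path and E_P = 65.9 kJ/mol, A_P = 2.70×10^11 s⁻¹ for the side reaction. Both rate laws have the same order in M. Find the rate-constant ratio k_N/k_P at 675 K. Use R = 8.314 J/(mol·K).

4.26

k_N/k_P = (A_N/A_P)·exp[−(E_N−E_P)/(RT)] = (A_N/A_P)·exp[(E_P−E_N)/(RT)].
(E_P−E_N)/(RT) = (65.9−30.7)×10³/(8.314×675) = 35200/5612 = 6.272.
k_N/k_P = (2.17×10^9/2.70×10^11)·exp(6.272) = 0.008037 × 529.7 = 4.26.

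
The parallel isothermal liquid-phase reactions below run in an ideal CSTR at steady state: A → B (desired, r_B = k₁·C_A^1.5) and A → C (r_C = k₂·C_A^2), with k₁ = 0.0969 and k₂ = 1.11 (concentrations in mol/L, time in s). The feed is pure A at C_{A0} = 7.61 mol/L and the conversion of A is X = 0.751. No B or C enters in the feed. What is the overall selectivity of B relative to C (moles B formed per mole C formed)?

Exit C_A = C_{A0}(1−X) = 7.61×0.249 = 1.895 mol/L.
In a CSTR the entire volume is at exit conditions, so r_B = 0.0969×1.895^1.5 = 0.2528 and r_C = 1.11×1.895^2 = 3.986.
Overall selectivity = C_B/C_C = r_Bτ/(r_Cτ) = r_B/r_C = 0.0634.

0.0634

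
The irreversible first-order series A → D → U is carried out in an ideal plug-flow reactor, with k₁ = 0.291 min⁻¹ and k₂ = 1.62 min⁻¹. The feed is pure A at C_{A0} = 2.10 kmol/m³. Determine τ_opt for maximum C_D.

1.29 min

Setting dC_D/dτ = 0 gives τ_opt = ln(k₂/k₁)/(k₂−k₁).
= ln(1.62/0.291)/(1.62−0.291) = ln(5.567)/1.329 = 1.717/1.329 = 1.29 min.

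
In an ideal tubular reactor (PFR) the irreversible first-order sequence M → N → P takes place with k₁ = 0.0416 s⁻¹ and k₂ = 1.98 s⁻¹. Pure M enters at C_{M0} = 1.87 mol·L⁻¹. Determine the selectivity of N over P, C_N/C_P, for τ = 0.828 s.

The intermediate concentration in a first-order A→B→C sequence is C_N = k₁C_{M0}(e^(−k₁τ) − e^(−k₂τ))/(k₂−k₁).
e^(−k₁τ) = e^(−0.0416×0.828) = e^(−0.03444) = 0.9661; e^(−k₂τ) = e^(−1.639) = 0.1941.
C_N = 0.0416×1.87/(1.98−0.0416) × (0.9661−0.1941) = 0.04013×0.7721 = 0.03098 mol·L⁻¹.
C_M = C_{M0}e^(−k₁τ) = 1.807 mol·L⁻¹, so C_P = C_{M0}−C_M−C_N = 0.03233 mol·L⁻¹; C_N/C_P = 0.958.

0.958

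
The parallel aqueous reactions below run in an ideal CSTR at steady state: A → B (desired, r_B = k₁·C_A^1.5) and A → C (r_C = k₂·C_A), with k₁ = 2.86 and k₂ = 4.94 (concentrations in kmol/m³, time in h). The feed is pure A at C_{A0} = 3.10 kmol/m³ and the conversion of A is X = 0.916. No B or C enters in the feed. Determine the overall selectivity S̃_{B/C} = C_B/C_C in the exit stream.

Exit C_A = C_{A0}(1−X) = 3.10×0.0840 = 0.2604 kmol/m³.
Rates in a CSTR are evaluated at the outlet concentration: r_B = 2.86×0.2604^1.5 = 0.3800, r_C = 4.94×0.2604 = 1.286.
Overall selectivity = C_B/C_C = r_Bτ/(r_Cτ) = r_B/r_C = 0.295.

0.295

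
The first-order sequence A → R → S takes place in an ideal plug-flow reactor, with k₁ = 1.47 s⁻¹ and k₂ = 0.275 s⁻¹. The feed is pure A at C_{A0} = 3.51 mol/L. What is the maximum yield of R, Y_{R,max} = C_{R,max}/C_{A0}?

0.680

Evaluating C_R at τ_opt = ln(k₂/k₁)/(k₂−k₁) gives C_{R,max}/C_{A0} = (k₁/k₂)^[k₂/(k₂−k₁)].
= (1.47/0.275)^(0.275/(0.275−1.47)) = (5.345)^(-0.2301) = 0.6799.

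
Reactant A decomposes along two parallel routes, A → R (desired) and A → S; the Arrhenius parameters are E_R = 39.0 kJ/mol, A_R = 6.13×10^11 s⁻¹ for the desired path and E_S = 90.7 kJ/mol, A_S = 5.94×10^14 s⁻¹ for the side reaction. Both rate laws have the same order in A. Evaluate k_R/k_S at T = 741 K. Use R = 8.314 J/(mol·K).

4.55

With equal orders, S_{R/S} = k_R/k_S = (A_R/A_S)·exp[(E_S−E_R)/(RT)].
(E_S−E_R)/(RT) = (90.7−39.0)×10³/(8.314×741) = 51700/6161 = 8.392.
k_R/k_S = (6.13×10^11/5.94×10^14)·exp(8.392) = 0.001032 × 4411 = 4.55.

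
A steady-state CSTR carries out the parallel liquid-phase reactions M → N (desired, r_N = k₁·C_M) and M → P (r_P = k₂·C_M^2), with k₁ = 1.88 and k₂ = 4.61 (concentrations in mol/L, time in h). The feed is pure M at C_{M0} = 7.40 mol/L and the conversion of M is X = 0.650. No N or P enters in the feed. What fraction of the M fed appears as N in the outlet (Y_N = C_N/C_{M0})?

Exit C_M = C_{M0}(1−X) = 7.40×0.350 = 2.590 mol/L.
Rates in a CSTR are evaluated at the outlet concentration: r_N = 1.88×2.590 = 4.869, r_P = 4.61×2.590^2 = 30.92.
Fraction of consumed M going to N: r_N/(r_N+r_P) = 0.1360.
C_N = 0.1360·C_{M0}·X = 0.1360×7.40×0.650 = 0.654 mol/L; Y_N = C_N/C_{M0} = 0.0884.

0.0884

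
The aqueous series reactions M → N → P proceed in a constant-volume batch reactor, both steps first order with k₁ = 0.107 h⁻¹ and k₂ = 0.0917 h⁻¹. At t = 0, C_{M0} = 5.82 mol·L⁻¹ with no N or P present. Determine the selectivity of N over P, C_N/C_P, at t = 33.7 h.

0.152

The intermediate concentration in a first-order A→B→C sequence is C_N = k₁C_{M0}(e^(−k₁t) − e^(−k₂t))/(k₂−k₁).
e^(−k₁t) = e^(−0.107×33.7) = e^(−3.606) = 0.02716; e^(−k₂t) = e^(−3.090) = 0.04549.
C_N = 0.107×5.82/(0.0917−0.107) × (0.02716−0.04549) = (-40.70)×(-0.01833) = 0.7459 mol·L⁻¹.
C_M = C_{M0}e^(−k₁t) = 0.1581 mol·L⁻¹, so C_P = C_{M0}−C_M−C_N = 4.916 mol·L⁻¹; C_N/C_P = 0.152.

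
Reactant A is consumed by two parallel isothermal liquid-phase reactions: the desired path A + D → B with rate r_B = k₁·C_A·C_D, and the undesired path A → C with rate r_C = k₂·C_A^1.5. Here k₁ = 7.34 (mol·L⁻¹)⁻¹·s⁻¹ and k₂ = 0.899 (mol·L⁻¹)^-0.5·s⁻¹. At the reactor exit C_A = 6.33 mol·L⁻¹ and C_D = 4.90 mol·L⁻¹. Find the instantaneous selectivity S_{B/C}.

S_{B/C} = r_B/r_C = (k₁·C_A·C_D)/(k₂·C_A^1.5) = (k₁/k₂)·C_A^-0.5·C_D.
= (7.34×6.330×4.900) / (0.899×6.330^1.5) = 227.7/14.32 = 15.9.
The undesired path is higher order in A, so low C_A (CSTR or dilute feed) favours B.

15.9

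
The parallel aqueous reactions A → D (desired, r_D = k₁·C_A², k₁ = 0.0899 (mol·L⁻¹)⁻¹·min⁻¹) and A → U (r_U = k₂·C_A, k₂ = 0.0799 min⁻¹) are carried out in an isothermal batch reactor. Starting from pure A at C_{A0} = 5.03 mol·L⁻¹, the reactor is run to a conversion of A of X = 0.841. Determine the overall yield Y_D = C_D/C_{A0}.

0.619

C_A = C_{A0}(1−X) = 0.7998 mol·L⁻¹.
Along a PFR/batch, dC_U/dC_A = −r_U/(r_D+r_U) = −k₂/(k₂+k₁·C_A).
Integrating from C_{A0} to C_A: C_U = (0.0799/0.0899)·ln[(0.0799+0.0899·5.03)/(0.0799+0.0899·0.800)] = 0.8888·ln(0.5321/0.1518) = 1.115 mol·L⁻¹.
Then C_D = (C_{A0}−C_A) − C_U = 4.230 − 1.115 = 3.115 mol·L⁻¹.
Y_D = C_D/C_{A0} = 3.115/5.03 = 0.619.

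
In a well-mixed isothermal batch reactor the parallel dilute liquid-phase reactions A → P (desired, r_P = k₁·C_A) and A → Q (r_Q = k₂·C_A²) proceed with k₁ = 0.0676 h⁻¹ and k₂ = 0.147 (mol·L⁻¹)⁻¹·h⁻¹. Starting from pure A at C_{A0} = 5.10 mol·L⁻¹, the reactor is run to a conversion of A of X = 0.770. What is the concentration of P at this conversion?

C_A = C_{A0}(1−X) = 1.173 mol·L⁻¹.
Along a PFR/batch, dC_P/dC_A = −r_P/(r_P+r_Q) = −k₁/(k₁+k₂·C_A).
Integrating from C_{A0} to C_A: C_P = (0.0676/0.147)·ln[(0.0676+0.147·5.10)/(0.0676+0.147·1.17)] = 0.4599·ln(0.8173/0.2400) = 0.5634 mol·L⁻¹.

0.563 mol·L⁻¹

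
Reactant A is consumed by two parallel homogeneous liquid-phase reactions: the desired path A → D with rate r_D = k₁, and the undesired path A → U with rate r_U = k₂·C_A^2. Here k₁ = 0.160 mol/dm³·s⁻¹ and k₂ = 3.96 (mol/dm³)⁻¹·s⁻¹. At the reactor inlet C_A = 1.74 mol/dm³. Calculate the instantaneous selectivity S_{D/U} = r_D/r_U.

0.0133

S_{D/U} = r_D/r_U = (k₁)/(k₂·C_A^2) = (k₁/k₂)·C_A^-2.
= (0.160) / (3.96×1.740^2) = 0.1600/11.99 = 0.0133.
The undesired path is higher order in A, so low C_A (CSTR or dilute feed) favours D.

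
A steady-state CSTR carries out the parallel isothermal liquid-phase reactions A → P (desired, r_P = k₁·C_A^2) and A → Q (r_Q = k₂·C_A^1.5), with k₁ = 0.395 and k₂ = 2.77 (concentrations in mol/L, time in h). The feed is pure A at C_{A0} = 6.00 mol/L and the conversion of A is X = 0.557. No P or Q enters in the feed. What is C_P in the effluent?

Exit C_A = C_{A0}(1−X) = 6.00×0.443 = 2.658 mol/L.
Rates in a CSTR are evaluated at the outlet concentration: r_P = 0.395×2.658^2 = 2.791, r_Q = 2.77×2.658^1.5 = 12.00.
Fraction of consumed A going to P: r_P/(r_P+r_Q) = 0.1886.
C_P = 0.1886·C_{A0}·X = 0.1886×6.00×0.557 = 0.630 mol/L.

0.630 mol/L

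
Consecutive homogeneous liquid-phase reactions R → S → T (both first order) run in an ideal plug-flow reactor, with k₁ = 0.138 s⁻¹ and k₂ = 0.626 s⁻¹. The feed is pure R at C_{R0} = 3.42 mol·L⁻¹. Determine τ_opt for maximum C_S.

The intermediate peaks when r₁ = r₂, i.e. k₁e^(−k₁τ) = k₂e^(−k₂τ), giving τ_opt = ln(k₂/k₁)/(k₂−k₁).
= ln(0.626/0.138)/(0.626−0.138) = ln(4.536)/0.4880 = 1.512/0.4880 = 3.10 s.

3.10 s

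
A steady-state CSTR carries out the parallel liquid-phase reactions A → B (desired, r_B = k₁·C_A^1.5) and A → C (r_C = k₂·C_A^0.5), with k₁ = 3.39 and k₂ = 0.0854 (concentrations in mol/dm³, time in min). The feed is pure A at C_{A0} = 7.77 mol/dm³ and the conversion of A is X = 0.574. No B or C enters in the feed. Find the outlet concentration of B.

4.43 mol/dm³

Exit C_A = C_{A0}(1−X) = 7.77×0.426 = 3.310 mol/dm³.
Rates in a CSTR are evaluated at the outlet concentration: r_B = 3.39×3.310^1.5 = 20.41, r_C = 0.0854×3.310^0.5 = 0.1554.
Fraction of consumed A going to B: r_B/(r_B+r_C) = 0.9924.
C_B = 0.9924·C_{A0}·X = 0.9924×7.77×0.574 = 4.43 mol/dm³.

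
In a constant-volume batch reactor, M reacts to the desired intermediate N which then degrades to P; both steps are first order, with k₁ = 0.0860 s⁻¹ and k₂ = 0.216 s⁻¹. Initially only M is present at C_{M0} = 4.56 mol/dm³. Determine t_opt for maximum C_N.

For first-order series the maximum of C_N occurs at t_opt = ln(k₂/k₁)/(k₂−k₁).
= ln(0.216/0.0860)/(0.216−0.0860) = ln(2.512)/0.1300 = 0.9209/0.1300 = 7.08 s.

7.08 s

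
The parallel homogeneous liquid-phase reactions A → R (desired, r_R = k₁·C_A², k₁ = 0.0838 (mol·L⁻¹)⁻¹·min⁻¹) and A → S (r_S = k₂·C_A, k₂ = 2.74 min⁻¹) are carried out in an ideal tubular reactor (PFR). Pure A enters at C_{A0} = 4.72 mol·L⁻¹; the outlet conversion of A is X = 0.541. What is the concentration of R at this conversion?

C_A = C_{A0}(1−X) = 2.166 mol·L⁻¹.
Along a PFR/batch, dC_S/dC_A = −r_S/(r_R+r_S) = −k₂/(k₂+k₁·C_A).
Integrating from C_{A0} to C_A: C_S = (2.74/0.0838)·ln[(2.74+0.0838·4.72)/(2.74+0.0838·2.17)] = 32.70·ln(3.136/2.922) = 2.311 mol·L⁻¹.
Then C_R = (C_{A0}−C_A) − C_S = 2.554 − 2.311 = 0.2423 mol·L⁻¹.

0.242 mol·L⁻¹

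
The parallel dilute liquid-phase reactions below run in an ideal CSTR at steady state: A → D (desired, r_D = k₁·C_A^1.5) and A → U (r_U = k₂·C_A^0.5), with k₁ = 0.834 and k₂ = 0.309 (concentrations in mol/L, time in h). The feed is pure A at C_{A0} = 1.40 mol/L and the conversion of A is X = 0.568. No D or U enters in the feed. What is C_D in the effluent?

Exit C_A = C_{A0}(1−X) = 1.40×0.432 = 0.6048 mol/L.
In a CSTR the entire volume is at exit conditions, so r_D = 0.834×0.6048^1.5 = 0.3923 and r_U = 0.309×0.6048^0.5 = 0.2403.
Fraction of consumed A going to D: r_D/(r_D+r_U) = 0.6201.
C_D = 0.6201·C_{A0}·X = 0.6201×1.40×0.568 = 0.493 mol/L.

0.493 mol/L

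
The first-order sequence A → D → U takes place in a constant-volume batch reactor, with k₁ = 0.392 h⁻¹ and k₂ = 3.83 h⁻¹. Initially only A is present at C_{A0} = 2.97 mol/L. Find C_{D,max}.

At the optimum, C_{D,max}/C_{A0} = (k₁/k₂)^[k₂/(k₂−k₁)].
= (0.392/3.83)^(3.83/(3.83−0.392)) = (0.1023)^(1.114) = 0.07893.
C_{D,max} = 0.07893×2.97 = 0.234 mol/L.

0.234 mol/L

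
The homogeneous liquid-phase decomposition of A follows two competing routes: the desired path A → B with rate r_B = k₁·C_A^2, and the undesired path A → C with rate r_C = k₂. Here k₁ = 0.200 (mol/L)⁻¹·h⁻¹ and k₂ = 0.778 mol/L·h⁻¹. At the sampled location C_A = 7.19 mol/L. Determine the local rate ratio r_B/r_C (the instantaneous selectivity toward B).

13.3

S_{B/C} = r_B/r_C = (k₁·C_A^2)/(k₂) = (k₁/k₂)·C_A^2.
= (0.200×7.190^2) / (0.778) = 10.34/0.7780 = 13.3.
Since the desired path is higher order in A, keeping C_A high (PFR or concentrated feed) favours B.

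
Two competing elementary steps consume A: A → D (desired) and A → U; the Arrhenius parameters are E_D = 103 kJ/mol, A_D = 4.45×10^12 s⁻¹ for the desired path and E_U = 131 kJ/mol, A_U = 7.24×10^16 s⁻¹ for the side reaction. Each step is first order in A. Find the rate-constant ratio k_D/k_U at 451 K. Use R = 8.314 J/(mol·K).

k_D/k_U = (A_D/A_U)·exp[−(E_D−E_U)/(RT)] = (A_D/A_U)·exp[(E_U−E_D)/(RT)].
(E_U−E_D)/(RT) = (131−103)×10³/(8.314×451) = 28000/3750 = 7.467.
k_D/k_U = (4.45×10^12/7.24×10^16)·exp(7.467) = 6.146×10^-5 × 1750 = 0.108.

0.108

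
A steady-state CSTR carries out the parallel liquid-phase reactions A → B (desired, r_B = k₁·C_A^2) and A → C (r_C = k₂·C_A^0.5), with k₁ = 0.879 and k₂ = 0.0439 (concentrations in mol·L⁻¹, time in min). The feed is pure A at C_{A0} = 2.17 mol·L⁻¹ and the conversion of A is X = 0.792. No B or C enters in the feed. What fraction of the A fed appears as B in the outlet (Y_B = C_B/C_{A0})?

Exit C_A = C_{A0}(1−X) = 2.17×0.208 = 0.4514 mol·L⁻¹.
Rates in a CSTR are evaluated at the outlet concentration: r_B = 0.879×0.4514^2 = 0.1791, r_C = 0.0439×0.4514^0.5 = 0.02949.
Fraction of consumed A going to B: r_B/(r_B+r_C) = 0.8586.
C_B = 0.8586·C_{A0}·X = 0.8586×2.17×0.792 = 1.48 mol·L⁻¹; Y_B = C_B/C_{A0} = 0.680.

0.680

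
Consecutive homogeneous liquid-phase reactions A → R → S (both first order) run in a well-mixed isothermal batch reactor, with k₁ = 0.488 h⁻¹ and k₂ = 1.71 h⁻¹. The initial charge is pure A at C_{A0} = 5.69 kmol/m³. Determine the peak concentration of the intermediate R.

0.984 kmol/m³

Evaluating C_R at t_opt = ln(k₂/k₁)/(k₂−k₁) gives C_{R,max}/C_{A0} = (k₁/k₂)^[k₂/(k₂−k₁)].
= (0.488/1.71)^(1.71/(1.71−0.488)) = (0.2854)^(1.399) = 0.1730.
C_{R,max} = 0.1730×5.69 = 0.984 kmol/m³.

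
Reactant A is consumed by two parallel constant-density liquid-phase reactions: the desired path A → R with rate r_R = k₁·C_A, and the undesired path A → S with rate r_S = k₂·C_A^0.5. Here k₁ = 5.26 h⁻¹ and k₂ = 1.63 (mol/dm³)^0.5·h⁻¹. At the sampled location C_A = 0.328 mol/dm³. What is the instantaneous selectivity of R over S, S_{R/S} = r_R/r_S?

S_{R/S} = r_R/r_S = (k₁·C_A)/(k₂·C_A^0.5) = (k₁/k₂)·C_A^0.5.
= (5.26×0.3280) / (1.63×0.3280^0.5) = 1.725/0.9335 = 1.85.

1.85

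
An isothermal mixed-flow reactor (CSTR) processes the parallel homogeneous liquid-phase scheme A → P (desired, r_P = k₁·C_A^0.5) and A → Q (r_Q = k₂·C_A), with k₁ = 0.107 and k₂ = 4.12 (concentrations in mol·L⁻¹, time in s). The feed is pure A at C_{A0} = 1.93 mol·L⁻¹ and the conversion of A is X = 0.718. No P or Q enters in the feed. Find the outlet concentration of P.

0.0471 mol·L⁻¹

Exit C_A = C_{A0}(1−X) = 1.93×0.282 = 0.5443 mol·L⁻¹.
Rates in a CSTR are evaluated at the outlet concentration: r_P = 0.107×0.5443^0.5 = 0.07894, r_Q = 4.12×0.5443 = 2.242.
Fraction of consumed A going to P: r_P/(r_P+r_Q) = 0.03401.
C_P = 0.03401·C_{A0}·X = 0.03401×1.93×0.718 = 0.0471 mol·L⁻¹.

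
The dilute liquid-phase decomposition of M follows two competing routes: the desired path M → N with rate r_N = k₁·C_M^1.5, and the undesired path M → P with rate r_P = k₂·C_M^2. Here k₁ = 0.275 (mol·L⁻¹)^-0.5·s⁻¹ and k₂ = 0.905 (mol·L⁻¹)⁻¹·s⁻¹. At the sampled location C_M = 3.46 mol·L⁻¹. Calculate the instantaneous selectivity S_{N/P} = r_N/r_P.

S_{N/P} = r_N/r_P = (k₁·C_M^1.5)/(k₂·C_M^2) = (k₁/k₂)·C_M^-0.5.
= (0.275×3.460^1.5) / (0.905×3.460^2) = 1.770/10.83 = 0.163.

0.163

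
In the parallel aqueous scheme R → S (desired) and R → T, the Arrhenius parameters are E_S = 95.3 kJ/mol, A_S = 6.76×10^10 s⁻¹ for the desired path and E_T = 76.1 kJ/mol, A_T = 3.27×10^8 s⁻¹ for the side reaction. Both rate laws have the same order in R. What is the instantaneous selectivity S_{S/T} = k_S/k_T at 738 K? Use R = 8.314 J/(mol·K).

k_S/k_T = (A_S/A_T)·exp[−(E_S−E_T)/(RT)] = (A_S/A_T)·exp[(E_T−E_S)/(RT)].
(E_T−E_S)/(RT) = (76.1−95.3)×10³/(8.314×738) = -19200/6136 = -3.129.
k_S/k_T = (6.76×10^10/3.27×10^8)·exp(-3.129) = 206.7 × 0.04375 = 9.04.
Since E_S > E_T, raising the temperature improves selectivity toward S.

9.04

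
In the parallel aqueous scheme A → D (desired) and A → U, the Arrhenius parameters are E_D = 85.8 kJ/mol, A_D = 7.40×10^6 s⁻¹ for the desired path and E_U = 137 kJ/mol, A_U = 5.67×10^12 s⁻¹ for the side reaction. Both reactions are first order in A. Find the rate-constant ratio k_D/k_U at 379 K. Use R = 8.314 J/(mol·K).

14.9

k_D/k_U = (A_D/A_U)·exp[−(E_D−E_U)/(RT)] = (A_D/A_U)·exp[(E_U−E_D)/(RT)].
(E_U−E_D)/(RT) = (137−85.8)×10³/(8.314×379) = 51200/3151 = 16.25.
k_D/k_U = (7.40×10^6/5.67×10^12)·exp(16.25) = 1.305×10^-6 × 1.140×10^7 = 14.9.
Since E_D < E_U, lowering the temperature improves selectivity toward D.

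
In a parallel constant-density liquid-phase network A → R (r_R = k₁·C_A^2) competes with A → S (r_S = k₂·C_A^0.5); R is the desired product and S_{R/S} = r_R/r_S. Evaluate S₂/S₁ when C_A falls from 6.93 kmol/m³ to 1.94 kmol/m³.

S_{R/S} = (k₁/k₂)·C_A^1.5, so S₂/S₁ = (C_{A,2}/C_{A,1})^1.5.
= (1.94/6.93)^1.5 = (0.2799)^1.5 = 0.148.

0.148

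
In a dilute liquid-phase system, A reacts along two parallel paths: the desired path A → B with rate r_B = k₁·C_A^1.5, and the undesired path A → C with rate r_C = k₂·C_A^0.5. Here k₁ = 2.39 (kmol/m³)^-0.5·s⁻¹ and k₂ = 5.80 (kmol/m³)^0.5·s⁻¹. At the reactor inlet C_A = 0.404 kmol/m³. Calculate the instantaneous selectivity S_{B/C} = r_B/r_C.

0.166

S_{B/C} = r_B/r_C = (k₁·C_A^1.5)/(k₂·C_A^0.5) = (k₁/k₂)·C_A.
= (2.39×0.4040^1.5) / (5.80×0.4040^0.5) = 0.6137/3.687 = 0.166.
Since the desired path is higher order in A, keeping C_A high (PFR or concentrated feed) favours B.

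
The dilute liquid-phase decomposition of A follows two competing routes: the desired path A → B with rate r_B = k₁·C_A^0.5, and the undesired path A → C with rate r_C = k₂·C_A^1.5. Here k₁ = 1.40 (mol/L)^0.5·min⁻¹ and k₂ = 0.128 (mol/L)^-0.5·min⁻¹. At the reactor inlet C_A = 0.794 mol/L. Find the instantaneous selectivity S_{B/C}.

S_{B/C} = r_B/r_C = (k₁·C_A^0.5)/(k₂·C_A^1.5) = (k₁/k₂)·C_A⁻¹.
= (1.40×0.7940^0.5) / (0.128×0.7940^1.5) = 1.247/0.09056 = 13.8.

13.8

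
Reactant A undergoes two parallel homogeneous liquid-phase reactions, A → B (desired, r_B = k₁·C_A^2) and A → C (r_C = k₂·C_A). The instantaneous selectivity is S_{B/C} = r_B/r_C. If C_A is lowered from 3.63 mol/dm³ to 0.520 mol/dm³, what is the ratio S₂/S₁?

0.143

S_{B/C} = (k₁/k₂)·C_A, so S₂/S₁ = (C_{A,2}/C_{A,1}).
= 0.520/3.63 = 0.143.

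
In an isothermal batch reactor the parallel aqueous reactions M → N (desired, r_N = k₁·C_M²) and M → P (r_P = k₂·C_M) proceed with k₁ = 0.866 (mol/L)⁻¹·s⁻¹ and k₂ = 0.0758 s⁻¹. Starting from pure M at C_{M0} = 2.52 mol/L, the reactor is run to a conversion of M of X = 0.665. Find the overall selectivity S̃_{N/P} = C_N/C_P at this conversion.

17.6

C_M = C_{M0}(1−X) = 0.8442 mol/L.
Along a PFR/batch, dC_P/dC_M = −r_P/(r_N+r_P) = −k₂/(k₂+k₁·C_M).
Integrating from C_{M0} to C_M: C_P = (0.0758/0.866)·ln[(0.0758+0.866·2.52)/(0.0758+0.866·0.844)] = 0.08753·ln(2.258/0.8069) = 0.09008 mol/L.
Then C_N = (C_{M0}−C_M) − C_P = 1.676 − 0.09008 = 1.586 mol/L.
S̃_{N/P} = C_N/C_P = 1.586/0.09008 = 17.6.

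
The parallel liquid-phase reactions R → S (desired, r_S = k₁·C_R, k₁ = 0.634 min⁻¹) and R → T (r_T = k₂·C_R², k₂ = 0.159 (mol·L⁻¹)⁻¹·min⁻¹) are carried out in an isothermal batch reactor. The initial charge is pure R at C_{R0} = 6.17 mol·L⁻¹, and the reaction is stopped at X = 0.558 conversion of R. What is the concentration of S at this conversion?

C_R = C_{R0}(1−X) = 2.727 mol·L⁻¹.
Along a PFR/batch, dC_S/dC_R = −r_S/(r_S+r_T) = −k₁/(k₁+k₂·C_R).
Integrating from C_{R0} to C_R: C_S = (0.634/0.159)·ln[(0.634+0.159·6.17)/(0.634+0.159·2.73)] = 3.987·ln(1.615/1.068) = 1.650 mol·L⁻¹.

1.65 mol·L⁻¹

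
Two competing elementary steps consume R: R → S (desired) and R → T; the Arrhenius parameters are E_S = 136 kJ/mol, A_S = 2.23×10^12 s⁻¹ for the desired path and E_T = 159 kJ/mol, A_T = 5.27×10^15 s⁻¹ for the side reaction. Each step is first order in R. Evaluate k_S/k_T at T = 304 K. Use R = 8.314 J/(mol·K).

3.79

Since both paths have the same order in R, the concentration cancels and S_{S/T} = k_S/k_T = (A_S/A_T)·exp[(E_T−E_S)/(RT)].
(E_T−E_S)/(RT) = (159−136)×10³/(8.314×304) = 23000/2527 = 9.100.
k_S/k_T = (2.23×10^12/5.27×10^15)·exp(9.100) = 4.231×10^-4 × 8956 = 3.79.
Since E_S < E_T, lowering the temperature improves selectivity toward S.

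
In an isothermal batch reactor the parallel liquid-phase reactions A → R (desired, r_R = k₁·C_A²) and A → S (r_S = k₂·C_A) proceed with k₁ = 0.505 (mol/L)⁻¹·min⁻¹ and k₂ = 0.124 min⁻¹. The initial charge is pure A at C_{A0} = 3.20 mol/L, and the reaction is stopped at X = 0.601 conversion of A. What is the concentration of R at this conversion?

1.72 mol/L

C_A = C_{A0}(1−X) = 1.277 mol/L.
Along a PFR/batch, dC_S/dC_A = −r_S/(r_R+r_S) = −k₂/(k₂+k₁·C_A).
Integrating from C_{A0} to C_A: C_S = (0.124/0.505)·ln[(0.124+0.505·3.20)/(0.124+0.505·1.28)] = 0.2455·ln(1.740/0.7688) = 0.2006 mol/L.
Then C_R = (C_{A0}−C_A) − C_S = 1.923 − 0.2006 = 1.723 mol/L.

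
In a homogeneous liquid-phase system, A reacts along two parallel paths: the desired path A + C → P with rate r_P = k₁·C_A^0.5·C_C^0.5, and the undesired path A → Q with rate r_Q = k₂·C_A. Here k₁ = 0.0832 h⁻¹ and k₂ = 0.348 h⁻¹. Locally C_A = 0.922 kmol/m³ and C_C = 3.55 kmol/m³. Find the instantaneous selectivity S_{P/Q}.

0.469

S_{P/Q} = r_P/r_Q = (k₁·C_A^0.5·C_C^0.5)/(k₂·C_A) = (k₁/k₂)·C_A^-0.5·C_C^0.5.
= (0.0832×0.9220^0.5×3.550^0.5) / (0.348×0.9220) = 0.1505/0.3209 = 0.469.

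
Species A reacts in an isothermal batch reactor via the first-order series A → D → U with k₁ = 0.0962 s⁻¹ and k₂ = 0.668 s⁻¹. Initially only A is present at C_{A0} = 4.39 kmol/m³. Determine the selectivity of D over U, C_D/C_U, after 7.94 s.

0.170

For first-order series with pure A initially, C_D(t) = k₁C_{A0}/(k₂−k₁)·(e^(−k₁t) − e^(−k₂t)).
e^(−k₁t) = e^(−0.0962×7.94) = e^(−0.7638) = 0.4659; e^(−k₂t) = e^(−5.304) = 0.004972.
C_D = 0.0962×4.39/(0.668−0.0962) × (0.4659−0.004972) = 0.7386×0.4609 = 0.3404 kmol/m³.
C_A = C_{A0}e^(−k₁t) = 2.045 kmol/m³, so C_U = C_{A0}−C_A−C_D = 2.004 kmol/m³; C_D/C_U = 0.170.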